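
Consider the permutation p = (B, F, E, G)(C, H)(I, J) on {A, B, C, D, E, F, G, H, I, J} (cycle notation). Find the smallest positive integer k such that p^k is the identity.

4

The disjoint cycles have lengths 4, 2, 2, 1, 1.
The order is lcm(4, 2, 2) = 4.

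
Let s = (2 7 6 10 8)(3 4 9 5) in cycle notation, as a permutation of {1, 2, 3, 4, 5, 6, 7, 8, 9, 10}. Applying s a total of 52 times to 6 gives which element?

6 lies in the 5-cycle (2 7 6 10 8).
Powers repeat with period 5 on this cycle, and 52 mod 5 = 2, so s^52(6) = s^2(6).
Stepping 2 places around the cycle: 6 → 10 → 8.

8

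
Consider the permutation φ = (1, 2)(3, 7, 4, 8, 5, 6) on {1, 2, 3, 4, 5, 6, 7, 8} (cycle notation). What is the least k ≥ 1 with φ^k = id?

6

The cycle type of φ is (6, 2).
The order of φ is the least common multiple of its cycle lengths: lcm(6, 2) = 6.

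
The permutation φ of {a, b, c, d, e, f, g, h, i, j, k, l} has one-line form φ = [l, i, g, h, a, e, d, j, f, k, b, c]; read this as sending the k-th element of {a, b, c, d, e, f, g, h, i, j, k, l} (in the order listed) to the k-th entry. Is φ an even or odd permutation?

odd

In disjoint-cycle form the cycle lengths are 12.
A cycle is odd iff its length is even; φ has 1 even-length cycle, so sgn(φ) = (−1)^1 and φ is odd.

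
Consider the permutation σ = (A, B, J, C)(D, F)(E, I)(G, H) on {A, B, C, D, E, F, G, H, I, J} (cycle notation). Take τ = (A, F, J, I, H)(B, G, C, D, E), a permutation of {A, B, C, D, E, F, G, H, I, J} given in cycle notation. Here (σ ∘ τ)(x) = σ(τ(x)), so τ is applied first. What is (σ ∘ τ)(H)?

First apply τ: τ(H) = A, then σ(A) = B. Thus (σ ∘ τ)(H) = B.

B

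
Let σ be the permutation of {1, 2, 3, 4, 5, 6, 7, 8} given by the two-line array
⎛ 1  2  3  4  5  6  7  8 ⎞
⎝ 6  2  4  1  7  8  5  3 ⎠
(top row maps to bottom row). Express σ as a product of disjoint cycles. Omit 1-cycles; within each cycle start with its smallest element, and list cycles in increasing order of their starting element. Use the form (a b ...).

(1 6 8 3 4)(5 7)

Iterating σ from 1 gives 1 → 6 → 8 → 3 → 4 → 1; that is the 5-cycle (1 6 8 3 4).
Repeating from the next unused element and collecting all non-trivial cycles gives (1 6 8 3 4)(5 7).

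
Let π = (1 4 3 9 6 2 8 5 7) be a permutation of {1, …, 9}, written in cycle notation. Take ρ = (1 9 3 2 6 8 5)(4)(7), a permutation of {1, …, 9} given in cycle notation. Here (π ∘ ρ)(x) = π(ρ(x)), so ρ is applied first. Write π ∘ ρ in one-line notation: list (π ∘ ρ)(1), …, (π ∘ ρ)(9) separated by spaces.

(π ∘ ρ)(x) = π(ρ(x)). Computing each image: π(ρ(1)) = π(9) = 6, π(ρ(2)) = π(6) = 2, π(ρ(3)) = π(2) = 8, π(ρ(4)) = π(4) = 3, π(ρ(5)) = π(1) = 4, π(ρ(6)) = π(8) = 5, π(ρ(7)) = π(7) = 1, π(ρ(8)) = π(5) = 7, π(ρ(9)) = π(3) = 9.
Hence π ∘ ρ = [6 2 8 3 4 5 1 7 9].

6 2 8 3 4 5 1 7 9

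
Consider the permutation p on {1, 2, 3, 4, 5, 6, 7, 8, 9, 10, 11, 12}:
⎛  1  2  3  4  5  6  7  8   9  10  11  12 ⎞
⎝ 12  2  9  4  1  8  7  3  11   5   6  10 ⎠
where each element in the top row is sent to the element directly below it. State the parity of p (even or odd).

odd

In disjoint-cycle form the cycle lengths are 5, 4, 1, 1, 1.
A cycle is odd iff its length is even; p has 1 even-length cycle, so sgn(p) = (−1)^1 and p is odd.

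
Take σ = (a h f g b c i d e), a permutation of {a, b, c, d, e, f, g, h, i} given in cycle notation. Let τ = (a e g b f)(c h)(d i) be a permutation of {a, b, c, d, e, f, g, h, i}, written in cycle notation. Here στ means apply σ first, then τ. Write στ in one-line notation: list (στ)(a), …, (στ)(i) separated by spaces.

c h d g e b f a i

(στ)(x) = τ(σ(x)). Computing each image: τ(σ(a)) = τ(h) = c, τ(σ(b)) = τ(c) = h, τ(σ(c)) = τ(i) = d, τ(σ(d)) = τ(e) = g, τ(σ(e)) = τ(a) = e, τ(σ(f)) = τ(g) = b, τ(σ(g)) = τ(b) = f, τ(σ(h)) = τ(f) = a, τ(σ(i)) = τ(d) = i.
Hence στ = [c h d g e b f a i].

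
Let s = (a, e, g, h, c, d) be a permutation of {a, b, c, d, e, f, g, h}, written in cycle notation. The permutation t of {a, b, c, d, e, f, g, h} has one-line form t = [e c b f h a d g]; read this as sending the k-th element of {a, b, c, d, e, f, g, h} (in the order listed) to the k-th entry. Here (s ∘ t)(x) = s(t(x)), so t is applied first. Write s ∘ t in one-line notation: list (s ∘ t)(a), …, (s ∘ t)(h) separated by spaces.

g d b f c e a h

(s ∘ t)(x) = s(t(x)). Computing each image: s(t(a)) = s(e) = g, s(t(b)) = s(c) = d, s(t(c)) = s(b) = b, s(t(d)) = s(f) = f, s(t(e)) = s(h) = c, s(t(f)) = s(a) = e, s(t(g)) = s(d) = a, s(t(h)) = s(g) = h.
Hence s ∘ t = [g d b f c e a h].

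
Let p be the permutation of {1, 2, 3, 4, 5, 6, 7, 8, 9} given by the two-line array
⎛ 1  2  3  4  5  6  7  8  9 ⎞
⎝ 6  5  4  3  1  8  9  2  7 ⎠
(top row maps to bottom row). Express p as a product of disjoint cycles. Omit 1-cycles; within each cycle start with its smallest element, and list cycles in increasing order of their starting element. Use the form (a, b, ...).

From 1: 1 → 6 → 8 → 2 → 5 → 1, closing the cycle (1, 6, 8, 2, 5).
Repeating from the next unused element and collecting all non-trivial cycles gives (1, 6, 8, 2, 5)(3, 4)(7, 9).

(1, 6, 8, 2, 5)(3, 4)(7, 9)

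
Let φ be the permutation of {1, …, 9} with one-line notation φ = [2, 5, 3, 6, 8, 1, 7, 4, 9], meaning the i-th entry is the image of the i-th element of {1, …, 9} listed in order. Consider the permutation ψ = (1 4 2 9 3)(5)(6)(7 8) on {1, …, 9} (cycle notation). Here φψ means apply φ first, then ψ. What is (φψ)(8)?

2

(φψ)(8) = ψ(φ(8)). φ(8) = 4, then ψ(4) = 2. So (φψ)(8) = 2.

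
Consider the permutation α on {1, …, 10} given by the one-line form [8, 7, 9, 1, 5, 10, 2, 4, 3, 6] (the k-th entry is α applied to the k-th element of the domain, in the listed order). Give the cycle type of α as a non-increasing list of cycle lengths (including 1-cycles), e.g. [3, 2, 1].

The disjoint cycles are (1, 8, 4)(2, 7)(3, 9)(5)(6, 10), with lengths 3, 2, 2, 2, 1 in non-increasing order.

[3, 2, 2, 2, 1]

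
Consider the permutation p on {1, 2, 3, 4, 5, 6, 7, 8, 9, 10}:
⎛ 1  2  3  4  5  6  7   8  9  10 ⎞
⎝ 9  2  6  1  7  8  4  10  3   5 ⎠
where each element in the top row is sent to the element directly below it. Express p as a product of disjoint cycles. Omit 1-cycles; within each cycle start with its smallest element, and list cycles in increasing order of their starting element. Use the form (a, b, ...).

(1, 9, 3, 6, 8, 10, 5, 7, 4)

Start at 1 and follow images: 1 → 9 → 3 → 6 → 8 → 10 → 5 → 7 → 4 → 1, giving the cycle (1, 9, 3, 6, 8, 10, 5, 7, 4).
Continuing from each remaining unvisited element yields (1, 9, 3, 6, 8, 10, 5, 7, 4).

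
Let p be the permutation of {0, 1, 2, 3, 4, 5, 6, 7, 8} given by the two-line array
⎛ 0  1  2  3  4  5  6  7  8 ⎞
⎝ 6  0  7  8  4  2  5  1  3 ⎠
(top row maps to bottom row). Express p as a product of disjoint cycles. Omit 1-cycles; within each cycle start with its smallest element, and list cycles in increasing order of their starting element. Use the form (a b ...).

(0 6 5 2 7 1)(3 8)

From 0: 0 → 6 → 5 → 2 → 7 → 1 → 0, closing the cycle (0 6 5 2 7 1).
Continuing from each remaining unvisited element yields (0 6 5 2 7 1)(3 8).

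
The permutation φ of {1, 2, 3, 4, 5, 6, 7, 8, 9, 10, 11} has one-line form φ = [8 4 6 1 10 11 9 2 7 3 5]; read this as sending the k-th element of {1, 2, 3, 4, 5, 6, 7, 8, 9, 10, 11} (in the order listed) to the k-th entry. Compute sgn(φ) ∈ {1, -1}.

In disjoint-cycle form the cycle lengths are 5, 4, 2.
A cycle of length ℓ contributes ℓ−1 transpositions, so φ is a product of 4 + 3 + 1 = 8 transpositions — even.

1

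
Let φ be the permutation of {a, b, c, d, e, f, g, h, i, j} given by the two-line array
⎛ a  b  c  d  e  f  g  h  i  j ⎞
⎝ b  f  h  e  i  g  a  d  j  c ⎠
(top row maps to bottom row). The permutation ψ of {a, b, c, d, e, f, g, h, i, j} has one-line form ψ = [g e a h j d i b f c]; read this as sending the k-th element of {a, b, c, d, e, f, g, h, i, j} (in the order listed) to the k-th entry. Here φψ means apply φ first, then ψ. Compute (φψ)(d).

j

First apply φ: φ(d) = e, then ψ(e) = j. Thus (φψ)(d) = j.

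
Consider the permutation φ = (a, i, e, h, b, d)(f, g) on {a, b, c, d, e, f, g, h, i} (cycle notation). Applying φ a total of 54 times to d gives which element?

d

d lies in the 6-cycle (a, i, e, h, b, d).
Powers repeat with period 6 on this cycle, and 54 mod 6 = 0, so φ^54(d) = φ^0(d).
So φ^54(d) = d.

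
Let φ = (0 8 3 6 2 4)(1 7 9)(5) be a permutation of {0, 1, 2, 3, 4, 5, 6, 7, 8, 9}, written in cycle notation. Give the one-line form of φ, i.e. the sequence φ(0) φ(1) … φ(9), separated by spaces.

8 7 4 6 0 5 2 9 3 1

Each element maps to the next entry in its cycle (wrapping to the front): 0→8, 1→7, 2→4, 3→6, 4→0, 5→5, 6→2, 7→9, 8→3, 9→1.
So the one-line form is 8 7 4 6 0 5 2 9 3 1.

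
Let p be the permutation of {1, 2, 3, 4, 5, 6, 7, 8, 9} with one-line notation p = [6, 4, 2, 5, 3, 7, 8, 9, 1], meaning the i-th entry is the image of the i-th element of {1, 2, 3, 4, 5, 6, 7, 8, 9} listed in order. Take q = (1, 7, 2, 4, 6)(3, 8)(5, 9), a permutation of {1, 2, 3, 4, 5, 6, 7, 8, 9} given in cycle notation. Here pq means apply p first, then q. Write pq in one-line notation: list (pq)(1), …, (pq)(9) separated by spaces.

1 6 4 9 8 2 3 5 7

Chase each element through p then q: 1 → 6 → 1; 2 → 4 → 6; 3 → 2 → 4; 4 → 5 → 9; 5 → 3 → 8; 6 → 7 → 2; 7 → 8 → 3; 8 → 9 → 5; 9 → 1 → 7.
So pq in one-line form is 1 6 4 9 8 2 3 5 7.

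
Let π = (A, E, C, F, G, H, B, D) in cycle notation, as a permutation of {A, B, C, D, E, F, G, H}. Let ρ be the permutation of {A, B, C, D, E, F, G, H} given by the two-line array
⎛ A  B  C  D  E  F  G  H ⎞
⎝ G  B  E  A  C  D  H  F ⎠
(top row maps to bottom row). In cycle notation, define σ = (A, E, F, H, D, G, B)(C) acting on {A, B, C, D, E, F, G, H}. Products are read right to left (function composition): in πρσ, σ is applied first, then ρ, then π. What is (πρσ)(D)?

Apply the permutations in order: σ(D) = G, then ρ(G) = H, then π(H) = B. So (πρσ)(D) = B.

B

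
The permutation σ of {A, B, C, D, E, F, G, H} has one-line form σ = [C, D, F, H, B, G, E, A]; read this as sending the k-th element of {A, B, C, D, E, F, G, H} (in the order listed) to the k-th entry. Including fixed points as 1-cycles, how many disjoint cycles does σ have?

1

The cycle decomposition is (A, C, F, G, E, B, D, H), which has 1 cycle (counting 1-cycles).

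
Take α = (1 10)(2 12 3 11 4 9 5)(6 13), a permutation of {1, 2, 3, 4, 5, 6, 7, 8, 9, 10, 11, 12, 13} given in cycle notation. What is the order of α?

The cycle type of α is (7, 2, 2, 1, 1).
Since disjoint cycles commute, ord(α) = lcm(7, 2, 2) = 14.

14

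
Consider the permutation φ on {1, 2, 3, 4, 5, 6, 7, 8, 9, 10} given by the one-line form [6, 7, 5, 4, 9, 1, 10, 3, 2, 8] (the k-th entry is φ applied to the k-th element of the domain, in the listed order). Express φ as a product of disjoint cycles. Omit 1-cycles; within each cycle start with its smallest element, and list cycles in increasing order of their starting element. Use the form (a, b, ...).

Iterating φ from 1 gives 1 → 6 → 1; that is the 2-cycle (1, 6).
Repeating from the next unused element and collecting all non-trivial cycles gives (1, 6)(2, 7, 10, 8, 3, 5, 9).

(1, 6)(2, 7, 10, 8, 3, 5, 9)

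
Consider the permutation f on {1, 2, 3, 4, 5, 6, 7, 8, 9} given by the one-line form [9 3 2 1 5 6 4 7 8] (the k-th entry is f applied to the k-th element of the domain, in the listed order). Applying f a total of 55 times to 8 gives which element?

8

Tracing 8 → 7 → … returns to 8 after 5 steps, so 8 lies in a 5-cycle (1, 9, 8, 7, 4).
Powers repeat with period 5 on this cycle, and 55 mod 5 = 0, so f^55(8) = f^0(8).
So f^55(8) = 8.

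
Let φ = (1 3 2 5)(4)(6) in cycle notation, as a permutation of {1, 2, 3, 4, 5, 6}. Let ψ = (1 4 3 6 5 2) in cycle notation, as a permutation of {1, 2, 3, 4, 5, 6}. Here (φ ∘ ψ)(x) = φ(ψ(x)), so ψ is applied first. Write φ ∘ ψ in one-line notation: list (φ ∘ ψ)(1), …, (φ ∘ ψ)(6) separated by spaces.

(φ ∘ ψ)(x) = φ(ψ(x)). Computing each image: φ(ψ(1)) = φ(4) = 4, φ(ψ(2)) = φ(1) = 3, φ(ψ(3)) = φ(6) = 6, φ(ψ(4)) = φ(3) = 2, φ(ψ(5)) = φ(2) = 5, φ(ψ(6)) = φ(5) = 1.
Hence φ ∘ ψ = [4 3 6 2 5 1].

4 3 6 2 5 1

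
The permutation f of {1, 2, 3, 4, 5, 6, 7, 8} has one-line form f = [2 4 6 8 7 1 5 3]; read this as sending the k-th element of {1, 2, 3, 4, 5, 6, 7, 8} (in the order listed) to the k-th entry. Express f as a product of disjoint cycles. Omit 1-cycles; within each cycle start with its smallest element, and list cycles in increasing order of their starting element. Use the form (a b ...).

(1 2 4 8 3 6)(5 7)

Start at 1 and follow images: 1 → 2 → 4 → 8 → 3 → 6 → 1, giving the cycle (1 2 4 8 3 6).
Repeating from the next unused element and collecting all non-trivial cycles gives (1 2 4 8 3 6)(5 7).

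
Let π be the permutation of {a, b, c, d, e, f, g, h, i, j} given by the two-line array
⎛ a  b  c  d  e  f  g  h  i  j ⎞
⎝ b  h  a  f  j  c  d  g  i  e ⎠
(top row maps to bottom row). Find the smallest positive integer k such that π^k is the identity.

14

The disjoint-cycle form of π has cycle lengths 7, 2, 1.
The order is lcm(7, 2) = 14.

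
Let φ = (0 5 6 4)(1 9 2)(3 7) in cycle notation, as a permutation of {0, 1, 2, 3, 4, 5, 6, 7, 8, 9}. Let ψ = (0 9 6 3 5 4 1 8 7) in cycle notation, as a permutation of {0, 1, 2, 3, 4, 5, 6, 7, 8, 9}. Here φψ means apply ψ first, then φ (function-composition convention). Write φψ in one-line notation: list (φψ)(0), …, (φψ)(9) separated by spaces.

Chase each element through ψ then φ: 0 → 9 → 2; 1 → 8 → 8; 2 → 2 → 1; 3 → 5 → 6; 4 → 1 → 9; 5 → 4 → 0; 6 → 3 → 7; 7 → 0 → 5; 8 → 7 → 3; 9 → 6 → 4.
So φψ in one-line form is 2 8 1 6 9 0 7 5 3 4.

2 8 1 6 9 0 7 5 3 4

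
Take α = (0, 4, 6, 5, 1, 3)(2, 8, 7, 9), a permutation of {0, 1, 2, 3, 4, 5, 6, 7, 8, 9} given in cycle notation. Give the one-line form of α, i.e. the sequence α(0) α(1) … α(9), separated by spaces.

4 3 8 0 6 1 5 9 7 2

Reading each image from the cycles: 0↦4, 1↦3, 2↦8, 3↦0, 4↦6, 5↦1, 6↦5, 7↦9, 8↦7, 9↦2.
Listing these in domain order gives 4 3 8 0 6 1 5 9 7 2.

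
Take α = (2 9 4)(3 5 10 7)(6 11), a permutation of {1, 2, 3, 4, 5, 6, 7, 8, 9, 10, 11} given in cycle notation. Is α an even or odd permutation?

The cycle lengths are 4, 3, 2, 1, 1.
A cycle of length ℓ contributes ℓ−1 transpositions, so α is a product of 3 + 2 + 1 = 6 transpositions — even.

even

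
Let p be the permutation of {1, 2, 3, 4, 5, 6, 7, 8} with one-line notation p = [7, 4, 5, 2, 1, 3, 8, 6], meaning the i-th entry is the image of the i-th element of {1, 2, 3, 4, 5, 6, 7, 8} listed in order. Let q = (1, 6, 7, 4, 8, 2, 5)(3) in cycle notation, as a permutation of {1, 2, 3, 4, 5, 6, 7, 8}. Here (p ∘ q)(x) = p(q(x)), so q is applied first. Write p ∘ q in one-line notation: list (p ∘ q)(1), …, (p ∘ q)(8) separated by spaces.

(p ∘ q)(x) = p(q(x)). Computing each image: p(q(1)) = p(6) = 3, p(q(2)) = p(5) = 1, p(q(3)) = p(3) = 5, p(q(4)) = p(8) = 6, p(q(5)) = p(1) = 7, p(q(6)) = p(7) = 8, p(q(7)) = p(4) = 2, p(q(8)) = p(2) = 4.
Hence p ∘ q = [3 1 5 6 7 8 2 4].

3 1 5 6 7 8 2 4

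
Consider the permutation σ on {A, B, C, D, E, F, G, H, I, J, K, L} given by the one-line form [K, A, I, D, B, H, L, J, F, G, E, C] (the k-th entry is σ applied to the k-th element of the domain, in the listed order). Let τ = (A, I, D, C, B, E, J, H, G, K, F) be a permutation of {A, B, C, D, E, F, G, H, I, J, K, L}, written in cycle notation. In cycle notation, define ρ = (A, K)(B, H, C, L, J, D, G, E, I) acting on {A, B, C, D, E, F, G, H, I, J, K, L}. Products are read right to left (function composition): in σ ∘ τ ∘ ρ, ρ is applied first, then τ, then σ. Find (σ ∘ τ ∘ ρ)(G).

(σ ∘ τ ∘ ρ)(G) = σ(τ(ρ(G))). ρ(G) = E, then τ(E) = J, then σ(J) = G, so the result is G.

G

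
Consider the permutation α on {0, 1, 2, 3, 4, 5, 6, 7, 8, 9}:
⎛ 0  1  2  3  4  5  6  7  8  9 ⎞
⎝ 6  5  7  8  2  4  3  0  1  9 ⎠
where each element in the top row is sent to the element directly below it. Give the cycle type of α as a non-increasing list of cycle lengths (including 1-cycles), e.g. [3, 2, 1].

[9, 1]

The disjoint cycles are (0 6 3 8 1 5 4 2 7)(9), with lengths 9, 1 in non-increasing order.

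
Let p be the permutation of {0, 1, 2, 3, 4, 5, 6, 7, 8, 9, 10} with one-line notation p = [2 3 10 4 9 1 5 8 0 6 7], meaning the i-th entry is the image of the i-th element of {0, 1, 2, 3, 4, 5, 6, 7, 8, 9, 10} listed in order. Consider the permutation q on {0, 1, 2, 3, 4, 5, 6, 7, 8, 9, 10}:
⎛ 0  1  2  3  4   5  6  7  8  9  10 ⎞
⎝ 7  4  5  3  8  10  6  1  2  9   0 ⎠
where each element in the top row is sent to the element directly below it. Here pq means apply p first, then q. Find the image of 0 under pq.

5

First apply p: p(0) = 2, then q(2) = 5. Thus (pq)(0) = 5.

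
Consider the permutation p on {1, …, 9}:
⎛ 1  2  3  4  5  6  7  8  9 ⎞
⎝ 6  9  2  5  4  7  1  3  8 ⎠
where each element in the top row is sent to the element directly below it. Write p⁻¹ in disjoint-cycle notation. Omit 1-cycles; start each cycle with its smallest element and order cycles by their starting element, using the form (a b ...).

First write p in disjoint cycles: (1 6 7)(2 9 8 3)(4 5).
The inverse reverses every cycle; in canonical form, p⁻¹ = (1 7 6)(2 3 8 9)(4 5).

(1 7 6)(2 3 8 9)(4 5)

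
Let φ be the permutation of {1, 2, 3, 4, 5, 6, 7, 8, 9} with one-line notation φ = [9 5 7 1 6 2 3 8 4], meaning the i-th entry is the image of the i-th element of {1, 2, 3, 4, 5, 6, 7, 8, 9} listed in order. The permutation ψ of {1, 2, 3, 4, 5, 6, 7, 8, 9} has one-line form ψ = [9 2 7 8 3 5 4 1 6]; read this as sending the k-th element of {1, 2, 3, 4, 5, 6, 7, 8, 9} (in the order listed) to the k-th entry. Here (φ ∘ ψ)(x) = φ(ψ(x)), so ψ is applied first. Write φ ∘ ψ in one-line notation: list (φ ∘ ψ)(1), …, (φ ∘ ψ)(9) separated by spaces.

Chase each element through ψ then φ: 1 → 9 → 4; 2 → 2 → 5; 3 → 7 → 3; 4 → 8 → 8; 5 → 3 → 7; 6 → 5 → 6; 7 → 4 → 1; 8 → 1 → 9; 9 → 6 → 2.
Collecting the images, φ ∘ ψ = [4 5 3 8 7 6 1 9 2].

4 5 3 8 7 6 1 9 2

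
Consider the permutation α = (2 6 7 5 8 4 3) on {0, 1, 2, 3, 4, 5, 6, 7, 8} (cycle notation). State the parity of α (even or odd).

even

The cycle lengths are 7, 1, 1.
A cycle of length ℓ contributes ℓ−1 transpositions, so α is a product of 6 transpositions — even.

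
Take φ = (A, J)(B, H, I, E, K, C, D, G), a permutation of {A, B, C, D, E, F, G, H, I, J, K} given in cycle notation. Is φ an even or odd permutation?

even

The cycle lengths are 8, 2, 1.
A cycle is odd iff its length is even; φ has 2 even-length cycles, so sgn(φ) = (−1)^2 and φ is even.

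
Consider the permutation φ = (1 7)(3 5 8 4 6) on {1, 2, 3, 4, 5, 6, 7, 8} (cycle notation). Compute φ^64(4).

8

4 lies in the 5-cycle (3 5 8 4 6).
Powers repeat with period 5 on this cycle, and 64 mod 5 = 4, so φ^64(4) = φ^4(4).
Advancing 4 steps from 4: 4 → 6 → 3 → 5 → 8.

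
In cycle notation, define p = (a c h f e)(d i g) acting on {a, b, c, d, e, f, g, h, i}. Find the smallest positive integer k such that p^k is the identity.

15

The disjoint cycles have lengths 5, 3, 1.
Since disjoint cycles commute, ord(p) = lcm(5, 3) = 15.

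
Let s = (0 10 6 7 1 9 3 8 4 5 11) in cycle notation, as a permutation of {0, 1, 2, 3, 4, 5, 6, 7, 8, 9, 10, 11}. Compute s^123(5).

5 lies in the 11-cycle (0 10 6 7 1 9 3 8 4 5 11).
Since the cycle has length 11, s^123 acts on it the same as s^2 (123 mod 11 = 2).
Stepping 2 places around the cycle: 5 → 11 → 0.

0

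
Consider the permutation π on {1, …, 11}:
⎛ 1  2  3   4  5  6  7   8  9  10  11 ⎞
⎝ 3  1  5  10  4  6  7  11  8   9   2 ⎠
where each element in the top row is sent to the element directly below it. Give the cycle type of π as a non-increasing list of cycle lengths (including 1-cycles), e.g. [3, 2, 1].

[9, 1, 1]

The disjoint cycles are (1 3 5 4 10 9 8 11 2)(6)(7), with lengths 9, 1, 1 in non-increasing order.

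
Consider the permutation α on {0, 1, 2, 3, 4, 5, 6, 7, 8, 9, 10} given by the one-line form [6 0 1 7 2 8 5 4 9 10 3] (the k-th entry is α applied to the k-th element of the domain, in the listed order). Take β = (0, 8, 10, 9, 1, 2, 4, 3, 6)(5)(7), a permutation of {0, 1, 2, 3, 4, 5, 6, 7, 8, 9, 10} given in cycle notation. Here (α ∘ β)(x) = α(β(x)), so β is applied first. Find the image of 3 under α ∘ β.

First apply β: β(3) = 6, then α(6) = 5. Thus (α ∘ β)(3) = 5.

5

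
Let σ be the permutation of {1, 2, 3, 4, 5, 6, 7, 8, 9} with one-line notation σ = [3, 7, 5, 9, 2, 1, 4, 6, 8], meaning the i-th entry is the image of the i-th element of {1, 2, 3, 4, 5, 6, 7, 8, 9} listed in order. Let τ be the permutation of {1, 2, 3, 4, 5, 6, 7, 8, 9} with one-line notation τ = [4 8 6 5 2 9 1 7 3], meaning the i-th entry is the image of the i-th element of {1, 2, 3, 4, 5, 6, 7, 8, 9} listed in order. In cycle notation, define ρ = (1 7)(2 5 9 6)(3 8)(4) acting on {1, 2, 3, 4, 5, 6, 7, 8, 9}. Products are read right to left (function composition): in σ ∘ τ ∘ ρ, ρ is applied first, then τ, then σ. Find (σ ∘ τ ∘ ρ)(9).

8

Chase 9: ρ(9) = 6; τ(6) = 9; σ(9) = 8. Hence (σ ∘ τ ∘ ρ)(9) = 8.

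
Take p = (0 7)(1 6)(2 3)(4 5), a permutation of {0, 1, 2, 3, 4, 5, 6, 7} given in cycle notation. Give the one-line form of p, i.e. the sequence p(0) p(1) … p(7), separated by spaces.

7 6 3 2 5 4 1 0

Image by image: 0→7, 1→6, 2→3, 3→2, 4→5, 5→4, 6→1, 7→0.
Listing these in domain order gives 7 6 3 2 5 4 1 0.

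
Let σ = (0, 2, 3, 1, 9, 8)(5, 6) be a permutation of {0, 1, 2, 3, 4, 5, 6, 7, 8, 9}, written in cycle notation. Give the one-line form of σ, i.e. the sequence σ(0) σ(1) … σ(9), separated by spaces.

Each element maps to the next entry in its cycle (wrapping to the front): 0→2, 1→9, 2→3, 3→1, 4→4, 5→6, 6→5, 7→7, 8→0, 9→8.
So the one-line form is 2 9 3 1 4 6 5 7 0 8.

2 9 3 1 4 6 5 7 0 8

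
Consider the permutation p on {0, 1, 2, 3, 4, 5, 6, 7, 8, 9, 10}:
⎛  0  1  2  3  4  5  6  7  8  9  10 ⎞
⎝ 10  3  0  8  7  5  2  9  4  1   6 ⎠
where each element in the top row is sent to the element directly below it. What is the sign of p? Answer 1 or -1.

In disjoint-cycle form the cycle lengths are 6, 4, 1.
A cycle of length ℓ contributes ℓ−1 transpositions, so p is a product of 5 + 3 = 8 transpositions — even.

1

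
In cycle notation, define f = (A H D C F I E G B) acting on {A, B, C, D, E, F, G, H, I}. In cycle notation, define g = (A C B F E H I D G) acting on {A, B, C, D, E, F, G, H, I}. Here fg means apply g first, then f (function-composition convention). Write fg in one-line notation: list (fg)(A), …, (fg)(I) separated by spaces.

F I A B D G H E C

(fg)(x) = f(g(x)). Computing each image: f(g(A)) = f(C) = F, f(g(B)) = f(F) = I, f(g(C)) = f(B) = A, f(g(D)) = f(G) = B, f(g(E)) = f(H) = D, f(g(F)) = f(E) = G, f(g(G)) = f(A) = H, f(g(H)) = f(I) = E, f(g(I)) = f(D) = C.
Hence fg = [F I A B D G H E C].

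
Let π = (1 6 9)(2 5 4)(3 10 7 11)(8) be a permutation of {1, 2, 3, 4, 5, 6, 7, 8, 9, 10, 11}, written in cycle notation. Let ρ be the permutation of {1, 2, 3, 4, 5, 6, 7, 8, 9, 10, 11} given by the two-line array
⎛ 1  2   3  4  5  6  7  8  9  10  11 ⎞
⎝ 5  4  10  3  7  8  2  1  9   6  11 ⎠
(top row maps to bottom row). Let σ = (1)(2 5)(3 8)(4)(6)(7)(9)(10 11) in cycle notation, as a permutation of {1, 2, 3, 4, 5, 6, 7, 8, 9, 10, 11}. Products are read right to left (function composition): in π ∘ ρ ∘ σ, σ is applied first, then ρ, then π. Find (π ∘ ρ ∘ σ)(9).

(π ∘ ρ ∘ σ)(9) = π(ρ(σ(9))). σ(9) = 9, then ρ(9) = 9, then π(9) = 1, so the result is 1.

1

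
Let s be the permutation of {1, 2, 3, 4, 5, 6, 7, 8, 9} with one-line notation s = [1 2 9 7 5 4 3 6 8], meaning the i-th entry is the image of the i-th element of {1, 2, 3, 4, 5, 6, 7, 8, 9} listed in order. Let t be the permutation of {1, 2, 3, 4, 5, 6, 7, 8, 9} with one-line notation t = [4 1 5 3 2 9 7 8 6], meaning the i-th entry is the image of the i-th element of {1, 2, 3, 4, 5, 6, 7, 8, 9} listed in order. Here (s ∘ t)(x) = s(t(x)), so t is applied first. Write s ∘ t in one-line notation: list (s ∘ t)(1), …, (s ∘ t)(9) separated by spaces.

(s ∘ t)(x) = s(t(x)). Computing each image: s(t(1)) = s(4) = 7, s(t(2)) = s(1) = 1, s(t(3)) = s(5) = 5, s(t(4)) = s(3) = 9, s(t(5)) = s(2) = 2, s(t(6)) = s(9) = 8, s(t(7)) = s(7) = 3, s(t(8)) = s(8) = 6, s(t(9)) = s(6) = 4.
Hence s ∘ t = [7 1 5 9 2 8 3 6 4].

7 1 5 9 2 8 3 6 4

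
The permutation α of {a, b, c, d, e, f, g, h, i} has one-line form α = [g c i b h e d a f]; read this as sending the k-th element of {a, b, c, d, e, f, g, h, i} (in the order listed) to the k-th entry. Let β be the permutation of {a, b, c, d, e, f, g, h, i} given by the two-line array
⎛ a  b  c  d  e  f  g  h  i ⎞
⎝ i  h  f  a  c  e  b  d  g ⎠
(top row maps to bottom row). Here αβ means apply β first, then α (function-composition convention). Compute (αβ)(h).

b

β(h) = d, then α(d) = b; composing gives (αβ)(h) = b.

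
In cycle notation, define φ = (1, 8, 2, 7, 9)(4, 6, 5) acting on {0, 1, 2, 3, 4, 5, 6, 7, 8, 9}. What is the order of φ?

15

The disjoint cycles have lengths 5, 3, 1, 1.
The order of φ is the least common multiple of its cycle lengths: lcm(5, 3) = 15.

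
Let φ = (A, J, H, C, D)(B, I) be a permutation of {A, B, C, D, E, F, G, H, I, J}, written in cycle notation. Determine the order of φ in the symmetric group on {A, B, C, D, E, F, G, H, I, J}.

The disjoint cycles have lengths 5, 2, 1, 1, 1.
Since disjoint cycles commute, ord(φ) = lcm(5, 2) = 10.

10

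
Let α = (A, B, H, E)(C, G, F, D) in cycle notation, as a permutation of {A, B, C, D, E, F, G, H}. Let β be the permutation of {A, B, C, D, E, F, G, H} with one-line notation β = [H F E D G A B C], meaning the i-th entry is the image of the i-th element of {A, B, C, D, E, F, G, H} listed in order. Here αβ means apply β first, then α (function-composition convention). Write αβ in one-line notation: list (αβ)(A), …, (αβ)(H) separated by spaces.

Chase each element through β then α: A → H → E; B → F → D; C → E → A; D → D → C; E → G → F; F → A → B; G → B → H; H → C → G.
So αβ in one-line form is E D A C F B H G.

E D A C F B H G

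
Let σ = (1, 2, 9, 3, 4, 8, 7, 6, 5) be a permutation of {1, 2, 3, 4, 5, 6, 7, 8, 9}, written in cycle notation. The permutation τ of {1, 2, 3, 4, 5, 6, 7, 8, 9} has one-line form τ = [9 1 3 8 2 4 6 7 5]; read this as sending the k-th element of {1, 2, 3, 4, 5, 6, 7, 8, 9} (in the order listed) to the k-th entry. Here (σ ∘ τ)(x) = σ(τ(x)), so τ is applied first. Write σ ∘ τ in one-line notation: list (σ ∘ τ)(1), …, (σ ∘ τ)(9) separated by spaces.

3 2 4 7 9 8 5 6 1

For each element, apply τ then σ: 1 → 9 → 3; 2 → 1 → 2; 3 → 3 → 4; 4 → 8 → 7; 5 → 2 → 9; 6 → 4 → 8; 7 → 6 → 5; 8 → 7 → 6; 9 → 5 → 1.
So σ ∘ τ in one-line form is 3 2 4 7 9 8 5 6 1.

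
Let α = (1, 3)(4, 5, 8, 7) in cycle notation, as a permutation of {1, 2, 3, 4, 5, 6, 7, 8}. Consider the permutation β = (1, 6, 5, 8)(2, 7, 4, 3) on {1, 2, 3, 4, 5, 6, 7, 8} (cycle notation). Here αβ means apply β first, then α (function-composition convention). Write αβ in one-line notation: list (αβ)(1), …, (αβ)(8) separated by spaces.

For each element, apply β then α: 1 → 6 → 6; 2 → 7 → 4; 3 → 2 → 2; 4 → 3 → 1; 5 → 8 → 7; 6 → 5 → 8; 7 → 4 → 5; 8 → 1 → 3.
So αβ in one-line form is 6 4 2 1 7 8 5 3.

6 4 2 1 7 8 5 3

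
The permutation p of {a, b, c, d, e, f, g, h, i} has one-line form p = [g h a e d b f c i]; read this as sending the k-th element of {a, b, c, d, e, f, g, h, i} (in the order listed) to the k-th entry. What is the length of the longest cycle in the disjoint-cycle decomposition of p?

Decomposing into disjoint cycles gives (a, g, f, b, h, c)(d, e); the longest has length 6.

6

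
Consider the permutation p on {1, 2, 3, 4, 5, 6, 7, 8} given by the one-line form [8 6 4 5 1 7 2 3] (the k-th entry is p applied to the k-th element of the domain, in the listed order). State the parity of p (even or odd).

In disjoint-cycle form the cycle lengths are 5, 3.
A cycle is odd iff its length is even; p has 0 even-length cycles, so sgn(p) = (−1)^0 and p is even.

even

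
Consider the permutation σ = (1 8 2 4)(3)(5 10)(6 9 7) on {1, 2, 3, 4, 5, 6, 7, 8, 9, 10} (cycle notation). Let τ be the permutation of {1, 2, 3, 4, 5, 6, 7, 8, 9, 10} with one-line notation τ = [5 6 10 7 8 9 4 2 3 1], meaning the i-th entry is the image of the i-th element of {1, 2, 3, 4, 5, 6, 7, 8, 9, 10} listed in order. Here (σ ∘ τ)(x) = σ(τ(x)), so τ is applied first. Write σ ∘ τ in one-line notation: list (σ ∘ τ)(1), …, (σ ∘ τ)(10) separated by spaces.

For each element, apply τ then σ: 1 → 5 → 10; 2 → 6 → 9; 3 → 10 → 5; 4 → 7 → 6; 5 → 8 → 2; 6 → 9 → 7; 7 → 4 → 1; 8 → 2 → 4; 9 → 3 → 3; 10 → 1 → 8.
Collecting the images, σ ∘ τ = [10 9 5 6 2 7 1 4 3 8].

10 9 5 6 2 7 1 4 3 8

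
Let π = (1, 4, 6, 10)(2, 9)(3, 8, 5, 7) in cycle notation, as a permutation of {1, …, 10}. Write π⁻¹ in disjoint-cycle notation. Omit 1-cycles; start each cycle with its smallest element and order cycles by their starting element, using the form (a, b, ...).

If π sends a → b within a cycle, π⁻¹ sends b → a; equivalently, reverse each cycle.
After reversing and putting each cycle's least element first, π⁻¹ = (1, 10, 6, 4)(2, 9)(3, 7, 5, 8).

(1, 10, 6, 4)(2, 9)(3, 7, 5, 8)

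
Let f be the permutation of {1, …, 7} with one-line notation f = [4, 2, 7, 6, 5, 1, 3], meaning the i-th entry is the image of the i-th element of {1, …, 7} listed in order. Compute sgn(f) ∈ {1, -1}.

In disjoint-cycle form the cycle lengths are 3, 2, 1, 1.
A cycle of length ℓ contributes ℓ−1 transpositions, so f is a product of 2 + 1 = 3 transpositions — odd.

-1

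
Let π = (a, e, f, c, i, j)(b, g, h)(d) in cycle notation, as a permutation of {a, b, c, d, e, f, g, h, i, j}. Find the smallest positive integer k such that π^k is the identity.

6

The disjoint cycles have lengths 6, 3, 1.
The order of π is the least common multiple of its cycle lengths: lcm(6, 3) = 6.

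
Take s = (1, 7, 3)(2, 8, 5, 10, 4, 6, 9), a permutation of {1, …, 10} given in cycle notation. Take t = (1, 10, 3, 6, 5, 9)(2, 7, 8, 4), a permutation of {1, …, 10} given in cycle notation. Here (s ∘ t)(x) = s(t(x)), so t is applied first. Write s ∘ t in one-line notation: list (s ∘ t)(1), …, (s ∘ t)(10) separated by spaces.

(s ∘ t)(x) = s(t(x)). Computing each image: s(t(1)) = s(10) = 4, s(t(2)) = s(7) = 3, s(t(3)) = s(6) = 9, s(t(4)) = s(2) = 8, s(t(5)) = s(9) = 2, s(t(6)) = s(5) = 10, s(t(7)) = s(8) = 5, s(t(8)) = s(4) = 6, s(t(9)) = s(1) = 7, s(t(10)) = s(3) = 1.
Hence s ∘ t = [4 3 9 8 2 10 5 6 7 1].

4 3 9 8 2 10 5 6 7 1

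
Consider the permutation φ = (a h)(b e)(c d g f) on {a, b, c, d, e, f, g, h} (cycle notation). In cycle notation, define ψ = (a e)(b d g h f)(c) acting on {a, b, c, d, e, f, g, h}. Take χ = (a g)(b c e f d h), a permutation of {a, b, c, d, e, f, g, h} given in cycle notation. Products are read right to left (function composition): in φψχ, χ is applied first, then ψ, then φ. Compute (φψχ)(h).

g

(φψχ)(h) = φ(ψ(χ(h))). χ(h) = b, then ψ(b) = d, then φ(d) = g, so the result is g.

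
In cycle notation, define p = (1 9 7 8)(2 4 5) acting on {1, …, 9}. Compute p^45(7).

8

7 lies in the 4-cycle (1 9 7 8).
Since the cycle has length 4, p^45 acts on it the same as p^1 (45 mod 4 = 1).
Stepping 1 place around the cycle: 7 → 8.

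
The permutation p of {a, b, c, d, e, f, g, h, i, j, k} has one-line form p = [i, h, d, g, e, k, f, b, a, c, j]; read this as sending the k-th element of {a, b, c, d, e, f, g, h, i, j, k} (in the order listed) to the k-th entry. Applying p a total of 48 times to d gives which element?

Tracing d → g → … returns to d after 6 steps, so d lies in a 6-cycle (c d g f k j).
On a 6-cycle, p^6 is the identity, so p^48 = p^0 there (48 ≡ 0 mod 6).
So p^48(d) = d.

d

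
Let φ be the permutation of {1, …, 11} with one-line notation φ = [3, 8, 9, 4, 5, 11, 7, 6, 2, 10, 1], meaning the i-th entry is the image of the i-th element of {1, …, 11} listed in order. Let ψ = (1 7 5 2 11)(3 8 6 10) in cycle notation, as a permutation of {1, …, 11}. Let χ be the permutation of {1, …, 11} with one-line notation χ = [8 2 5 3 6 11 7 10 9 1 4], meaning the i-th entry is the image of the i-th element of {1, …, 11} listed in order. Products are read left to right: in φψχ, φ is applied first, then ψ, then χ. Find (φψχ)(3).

9

Apply the permutations in order: φ(3) = 9, then ψ(9) = 9, then χ(9) = 9. So (φψχ)(3) = 9.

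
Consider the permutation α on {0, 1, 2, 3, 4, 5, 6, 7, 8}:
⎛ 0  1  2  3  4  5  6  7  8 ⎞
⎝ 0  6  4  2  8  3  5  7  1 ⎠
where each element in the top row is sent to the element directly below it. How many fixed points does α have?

The fixed points (elements with α(x) = x) are {0, 7}, so there are 2.

2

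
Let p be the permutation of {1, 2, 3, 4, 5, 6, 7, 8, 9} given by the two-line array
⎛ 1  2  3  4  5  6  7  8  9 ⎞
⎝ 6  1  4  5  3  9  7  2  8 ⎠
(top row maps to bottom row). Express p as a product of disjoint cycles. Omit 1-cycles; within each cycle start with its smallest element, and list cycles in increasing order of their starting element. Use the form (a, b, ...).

(1, 6, 9, 8, 2)(3, 4, 5)

From 1: 1 → 6 → 9 → 8 → 2 → 1, closing the cycle (1, 6, 9, 8, 2).
Repeating from the next unused element and collecting all non-trivial cycles gives (1, 6, 9, 8, 2)(3, 4, 5).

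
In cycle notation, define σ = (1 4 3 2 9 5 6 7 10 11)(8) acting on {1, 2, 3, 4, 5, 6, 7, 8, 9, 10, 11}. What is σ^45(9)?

11

9 lies in the 10-cycle (1 4 3 2 9 5 6 7 10 11).
Powers repeat with period 10 on this cycle, and 45 mod 10 = 5, so σ^45(9) = σ^5(9).
Advancing 5 steps from 9: 9 → 5 → 6 → 7 → 10 → 11.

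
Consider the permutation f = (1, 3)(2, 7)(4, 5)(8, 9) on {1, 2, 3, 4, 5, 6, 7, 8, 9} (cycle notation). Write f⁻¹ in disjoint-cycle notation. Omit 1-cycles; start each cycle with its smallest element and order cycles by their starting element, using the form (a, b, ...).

If f sends a → b within a cycle, f⁻¹ sends b → a; equivalently, reverse each cycle.
Reversing each cycle of f and rotating so the smallest element leads gives (1, 3)(2, 7)(4, 5)(8, 9).

(1, 3)(2, 7)(4, 5)(8, 9)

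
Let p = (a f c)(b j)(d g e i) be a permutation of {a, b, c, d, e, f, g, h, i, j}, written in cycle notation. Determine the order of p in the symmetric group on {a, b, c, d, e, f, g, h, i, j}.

12

The cycle type of p is (4, 3, 2, 1).
The order of p is the least common multiple of its cycle lengths: lcm(4, 3, 2) = 12.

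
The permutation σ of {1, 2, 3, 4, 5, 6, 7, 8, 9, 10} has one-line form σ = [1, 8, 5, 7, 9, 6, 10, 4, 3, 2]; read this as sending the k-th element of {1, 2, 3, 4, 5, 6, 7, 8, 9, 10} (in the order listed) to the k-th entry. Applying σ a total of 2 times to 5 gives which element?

3

Tracing 5 → 9 → … returns to 5 after 3 steps, so 5 lies in a 3-cycle (3 5 9).
Advancing 2 steps from 5: 5 → 9 → 3.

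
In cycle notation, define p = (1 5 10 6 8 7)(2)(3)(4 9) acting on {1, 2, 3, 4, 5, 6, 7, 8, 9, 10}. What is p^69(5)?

8

5 lies in the 6-cycle (1 5 10 6 8 7).
Powers repeat with period 6 on this cycle, and 69 mod 6 = 3, so p^69(5) = p^3(5).
Stepping 3 places around the cycle: 5 → 10 → 6 → 8.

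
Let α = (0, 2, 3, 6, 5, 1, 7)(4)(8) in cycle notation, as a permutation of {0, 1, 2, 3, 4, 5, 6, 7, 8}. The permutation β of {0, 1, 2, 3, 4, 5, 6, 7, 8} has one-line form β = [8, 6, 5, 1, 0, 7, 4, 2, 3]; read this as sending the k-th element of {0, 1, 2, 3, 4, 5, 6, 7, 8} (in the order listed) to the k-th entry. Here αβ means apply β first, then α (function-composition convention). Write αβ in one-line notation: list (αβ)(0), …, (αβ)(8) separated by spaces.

8 5 1 7 2 0 4 3 6

Chase each element through β then α: 0 → 8 → 8; 1 → 6 → 5; 2 → 5 → 1; 3 → 1 → 7; 4 → 0 → 2; 5 → 7 → 0; 6 → 4 → 4; 7 → 2 → 3; 8 → 3 → 6.
Collecting the images, αβ = [8 5 1 7 2 0 4 3 6].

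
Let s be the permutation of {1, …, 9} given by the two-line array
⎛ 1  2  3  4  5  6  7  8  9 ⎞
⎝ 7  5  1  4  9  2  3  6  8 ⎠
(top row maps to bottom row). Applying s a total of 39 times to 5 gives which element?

Tracing 5 → 9 → … returns to 5 after 5 steps, so 5 lies in a 5-cycle (2 5 9 8 6).
On a 5-cycle, s^5 is the identity, so s^39 = s^4 there (39 ≡ 4 mod 5).
Stepping 4 places around the cycle: 5 → 9 → 8 → 6 → 2.

2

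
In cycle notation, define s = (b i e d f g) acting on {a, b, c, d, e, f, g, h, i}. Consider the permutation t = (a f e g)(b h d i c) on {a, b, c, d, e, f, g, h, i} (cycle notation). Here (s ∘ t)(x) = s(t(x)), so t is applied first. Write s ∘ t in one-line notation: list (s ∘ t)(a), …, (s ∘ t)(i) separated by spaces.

g h i e b d a f c

(s ∘ t)(x) = s(t(x)). Computing each image: s(t(a)) = s(f) = g, s(t(b)) = s(h) = h, s(t(c)) = s(b) = i, s(t(d)) = s(i) = e, s(t(e)) = s(g) = b, s(t(f)) = s(e) = d, s(t(g)) = s(a) = a, s(t(h)) = s(d) = f, s(t(i)) = s(c) = c.
Hence s ∘ t = [g h i e b d a f c].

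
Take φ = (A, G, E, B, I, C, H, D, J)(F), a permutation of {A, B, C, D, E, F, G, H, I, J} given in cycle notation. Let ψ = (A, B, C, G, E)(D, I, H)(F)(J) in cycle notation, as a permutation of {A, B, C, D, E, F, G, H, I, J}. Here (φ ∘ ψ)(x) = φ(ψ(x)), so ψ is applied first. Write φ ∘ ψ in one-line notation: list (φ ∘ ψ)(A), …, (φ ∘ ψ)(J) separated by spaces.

For each element, apply ψ then φ: A → B → I; B → C → H; C → G → E; D → I → C; E → A → G; F → F → F; G → E → B; H → D → J; I → H → D; J → J → A.
Collecting the images, φ ∘ ψ = [I H E C G F B J D A].

I H E C G F B J D A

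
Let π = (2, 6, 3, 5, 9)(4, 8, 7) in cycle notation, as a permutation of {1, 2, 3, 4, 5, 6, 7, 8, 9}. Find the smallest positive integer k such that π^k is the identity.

The disjoint cycles have lengths 5, 3, 1.
Since disjoint cycles commute, ord(π) = lcm(5, 3) = 15.

15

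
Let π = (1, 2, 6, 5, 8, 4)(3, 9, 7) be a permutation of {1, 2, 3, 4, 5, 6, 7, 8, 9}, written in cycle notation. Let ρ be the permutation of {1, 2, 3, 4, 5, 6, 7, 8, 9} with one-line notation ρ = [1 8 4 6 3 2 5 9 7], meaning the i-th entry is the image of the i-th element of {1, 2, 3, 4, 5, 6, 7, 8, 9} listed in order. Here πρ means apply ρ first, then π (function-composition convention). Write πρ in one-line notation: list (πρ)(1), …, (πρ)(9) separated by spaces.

2 4 1 5 9 6 8 7 3

Chase each element through ρ then π: 1 → 1 → 2; 2 → 8 → 4; 3 → 4 → 1; 4 → 6 → 5; 5 → 3 → 9; 6 → 2 → 6; 7 → 5 → 8; 8 → 9 → 7; 9 → 7 → 3.
Collecting the images, πρ = [2 4 1 5 9 6 8 7 3].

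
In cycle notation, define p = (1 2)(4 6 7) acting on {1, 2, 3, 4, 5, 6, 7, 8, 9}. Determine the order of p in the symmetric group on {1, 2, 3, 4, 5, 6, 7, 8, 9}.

The disjoint cycles have lengths 3, 2, 1, 1, 1, 1.
The order is lcm(3, 2) = 6.

6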